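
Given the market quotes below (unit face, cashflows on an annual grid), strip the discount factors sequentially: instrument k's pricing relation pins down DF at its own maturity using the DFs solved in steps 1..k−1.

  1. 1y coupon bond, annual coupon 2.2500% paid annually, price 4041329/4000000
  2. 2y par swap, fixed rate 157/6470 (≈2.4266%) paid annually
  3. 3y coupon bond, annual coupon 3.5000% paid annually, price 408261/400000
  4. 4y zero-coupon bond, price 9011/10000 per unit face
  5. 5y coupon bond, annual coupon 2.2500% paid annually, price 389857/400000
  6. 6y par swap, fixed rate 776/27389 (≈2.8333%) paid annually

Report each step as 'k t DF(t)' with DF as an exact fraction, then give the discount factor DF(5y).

step 1 [1y] bond c/1=9/400: DF=(4041329/4000000 − 9/400·(0))/(1+9/400) = 9881/10000 ≈ 0.988100
step 2 [2y] swap r/1=157/6470: DF=(1 − 157/6470·(0.988100))/(1+157/6470) = 9529/10000 ≈ 0.952900
step 3 [3y] bond c/1=7/200: DF=(408261/400000 − 7/200·(0.988100+0.952900))/(1+7/200) = 1841/2000 ≈ 0.920500
step 4 [4y] zero: DF = P = 9011/10000 ≈ 0.901100
step 5 [5y] bond c/1=9/400: DF=(389857/400000 − 9/400·(0.988100+0.952900+0.920500+0.901100))/(1+9/400) = 544/625 ≈ 0.870400
step 6 [6y] swap r/1=776/27389: DF=(1 − 776/27389·(0.988100+0.952900+0.920500+0.901100+0.870400))/(1+776/27389) = 528/625 ≈ 0.844800

1 1 9881/10000
2 2 9529/10000
3 3 1841/2000
4 4 9011/10000
5 5 544/625
6 6 528/625
DF(5y) = 544/625 ≈ 0.870400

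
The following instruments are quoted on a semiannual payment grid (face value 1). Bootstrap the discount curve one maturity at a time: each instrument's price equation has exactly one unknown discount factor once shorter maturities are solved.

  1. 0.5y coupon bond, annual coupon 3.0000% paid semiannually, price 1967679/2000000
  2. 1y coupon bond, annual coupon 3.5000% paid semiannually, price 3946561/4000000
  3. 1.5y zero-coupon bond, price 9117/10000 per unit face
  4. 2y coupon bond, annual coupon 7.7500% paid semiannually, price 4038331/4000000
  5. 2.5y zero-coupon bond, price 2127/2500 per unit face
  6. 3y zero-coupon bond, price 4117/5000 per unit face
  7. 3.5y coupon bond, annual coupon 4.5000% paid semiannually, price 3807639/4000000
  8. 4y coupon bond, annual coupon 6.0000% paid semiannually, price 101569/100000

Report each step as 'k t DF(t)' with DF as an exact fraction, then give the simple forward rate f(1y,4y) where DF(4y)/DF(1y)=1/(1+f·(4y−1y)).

step 1 [0.5y] bond c/2=3/200: DF=(1967679/2000000 − 3/200·(0))/(1+3/200) = 9693/10000 ≈ 0.969300
step 2 [1y] bond c/2=7/400: DF=(3946561/4000000 − 7/400·(0.969300))/(1+7/400) = 953/1000 ≈ 0.953000
step 3 [1.5y] zero: DF = P = 9117/10000 ≈ 0.911700
step 4 [2y] bond c/2=31/800: DF=(4038331/4000000 − 31/800·(0.969300+0.953000+0.911700))/(1+31/800) = 4331/5000 ≈ 0.866200
step 5 [2.5y] zero: DF = P = 2127/2500 ≈ 0.850800
step 6 [3y] zero: DF = P = 4117/5000 ≈ 0.823400
step 7 [3.5y] bond c/2=9/400: DF=(3807639/4000000 − 9/400·(0.969300+0.953000+0.911700+0.866200+0.850800+0.823400))/(1+9/400) = 8127/10000 ≈ 0.812700
step 8 [4y] bond c/2=3/100: DF=(101569/100000 − 3/100·(0.969300+0.953000+0.911700+0.866200+0.850800+0.823400+0.812700))/(1+3/100) = 8059/10000 ≈ 0.805900

1 1/2 9693/10000
2 1 953/1000
3 3/2 9117/10000
4 2 4331/5000
5 5/2 2127/2500
6 3 4117/5000
7 7/2 8127/10000
8 4 8059/10000
f(1y,4y) = ((953/1000)/(8059/10000) − 1)/(3) = 1471/24177 ≈ 6.0843%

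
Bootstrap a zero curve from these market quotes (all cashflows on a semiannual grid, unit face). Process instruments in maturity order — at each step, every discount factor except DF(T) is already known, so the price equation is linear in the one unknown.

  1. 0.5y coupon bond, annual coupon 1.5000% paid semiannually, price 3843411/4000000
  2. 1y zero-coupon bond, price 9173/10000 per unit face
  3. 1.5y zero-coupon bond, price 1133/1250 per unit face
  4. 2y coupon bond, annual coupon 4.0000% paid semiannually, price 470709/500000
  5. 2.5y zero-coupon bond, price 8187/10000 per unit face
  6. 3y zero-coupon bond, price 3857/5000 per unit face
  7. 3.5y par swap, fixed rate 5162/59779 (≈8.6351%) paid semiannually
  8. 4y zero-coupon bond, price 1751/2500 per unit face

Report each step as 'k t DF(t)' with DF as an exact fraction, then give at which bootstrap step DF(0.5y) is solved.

step 1 [0.5y] bond c/2=3/400: DF=(3843411/4000000 − 3/400·(0))/(1+3/400) = 9537/10000 ≈ 0.953700
step 2 [1y] zero: DF = P = 9173/10000 ≈ 0.917300
step 3 [1.5y] zero: DF = P = 1133/1250 ≈ 0.906400
step 4 [2y] bond c/2=1/50: DF=(470709/500000 − 1/50·(0.953700+0.917300+0.906400))/(1+1/50) = 1737/2000 ≈ 0.868500
step 5 [2.5y] zero: DF = P = 8187/10000 ≈ 0.818700
step 6 [3y] zero: DF = P = 3857/5000 ≈ 0.771400
step 7 [3.5y] swap r/2=2581/59779: DF=(1 − 2581/59779·(0.953700+0.917300+0.906400+0.868500+0.818700+0.771400))/(1+2581/59779) = 7419/10000 ≈ 0.741900
step 8 [4y] zero: DF = P = 1751/2500 ≈ 0.700400

1 1/2 9537/10000
2 1 9173/10000
3 3/2 1133/1250
4 2 1737/2000
5 5/2 8187/10000
6 3 3857/5000
7 7/2 7419/10000
8 4 1751/2500
DF(0.5y) is solved at step 1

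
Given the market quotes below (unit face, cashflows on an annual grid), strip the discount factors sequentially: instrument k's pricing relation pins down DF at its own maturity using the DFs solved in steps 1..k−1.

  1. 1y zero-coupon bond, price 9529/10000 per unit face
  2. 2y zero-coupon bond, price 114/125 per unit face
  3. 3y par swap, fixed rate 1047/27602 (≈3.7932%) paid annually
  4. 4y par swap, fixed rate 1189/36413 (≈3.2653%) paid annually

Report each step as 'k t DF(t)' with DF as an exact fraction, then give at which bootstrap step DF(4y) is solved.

1 1 9529/10000
2 2 114/125
3 3 8953/10000
4 4 8811/10000
DF(4y) is solved at step 4

step 1 [1y] zero: DF = P = 9529/10000 ≈ 0.952900
step 2 [2y] zero: DF = P = 114/125 ≈ 0.912000
step 3 [3y] swap r/1=1047/27602: DF=(1 − 1047/27602·(0.952900+0.912000))/(1+1047/27602) = 8953/10000 ≈ 0.895300
step 4 [4y] swap r/1=1189/36413: DF=(1 − 1189/36413·(0.952900+0.912000+0.895300))/(1+1189/36413) = 8811/10000 ≈ 0.881100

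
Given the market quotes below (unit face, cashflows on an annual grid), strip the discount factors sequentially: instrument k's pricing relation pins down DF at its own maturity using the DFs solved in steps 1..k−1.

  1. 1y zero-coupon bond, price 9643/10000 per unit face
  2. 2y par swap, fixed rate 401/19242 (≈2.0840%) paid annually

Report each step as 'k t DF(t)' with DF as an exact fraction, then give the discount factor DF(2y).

1 1 9643/10000
2 2 9599/10000
DF(2y) = 9599/10000 ≈ 0.959900

step 1 [1y] zero: DF = P = 9643/10000 ≈ 0.964300
step 2 [2y] swap r/1=401/19242: DF=(1 − 401/19242·(0.964300))/(1+401/19242) = 9599/10000 ≈ 0.959900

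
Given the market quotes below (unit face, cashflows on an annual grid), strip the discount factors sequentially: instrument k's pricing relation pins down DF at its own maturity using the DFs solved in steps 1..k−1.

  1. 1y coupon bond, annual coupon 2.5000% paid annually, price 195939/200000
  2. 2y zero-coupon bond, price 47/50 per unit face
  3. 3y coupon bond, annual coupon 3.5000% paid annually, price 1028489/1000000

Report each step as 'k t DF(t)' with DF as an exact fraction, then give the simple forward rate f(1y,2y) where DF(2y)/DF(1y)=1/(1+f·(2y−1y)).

step 1 [1y] bond c/1=1/40: DF=(195939/200000 − 1/40·(0))/(1+1/40) = 4779/5000 ≈ 0.955800
step 2 [2y] zero: DF = P = 47/50 ≈ 0.940000
step 3 [3y] bond c/1=7/200: DF=(1028489/1000000 − 7/200·(0.955800+0.940000))/(1+7/200) = 581/625 ≈ 0.929600

1 1 4779/5000
2 2 47/50
3 3 581/625
f(1y,2y) = ((4779/5000)/(47/50) − 1)/(1) = 79/4700 ≈ 1.6809%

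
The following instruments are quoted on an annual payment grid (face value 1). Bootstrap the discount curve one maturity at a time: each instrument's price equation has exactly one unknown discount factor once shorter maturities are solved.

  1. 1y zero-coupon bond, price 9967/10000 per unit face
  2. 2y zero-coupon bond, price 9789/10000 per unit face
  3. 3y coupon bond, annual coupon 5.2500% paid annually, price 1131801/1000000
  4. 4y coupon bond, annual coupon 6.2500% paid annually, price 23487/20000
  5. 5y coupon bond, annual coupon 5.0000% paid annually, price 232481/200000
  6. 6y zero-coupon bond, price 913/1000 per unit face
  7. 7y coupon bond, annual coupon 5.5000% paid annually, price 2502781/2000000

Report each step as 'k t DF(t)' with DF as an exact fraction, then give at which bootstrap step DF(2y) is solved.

step 1 [1y] zero: DF = P = 9967/10000 ≈ 0.996700
step 2 [2y] zero: DF = P = 9789/10000 ≈ 0.978900
step 3 [3y] bond c/1=21/400: DF=(1131801/1000000 − 21/400·(0.996700+0.978900))/(1+21/400) = 1221/1250 ≈ 0.976800
step 4 [4y] bond c/1=1/16: DF=(23487/20000 − 1/16·(0.996700+0.978900+0.976800))/(1+1/16) = 2329/2500 ≈ 0.931600
step 5 [5y] bond c/1=1/20: DF=(232481/200000 − 1/20·(0.996700+0.978900+0.976800+0.931600))/(1+1/20) = 9221/10000 ≈ 0.922100
step 6 [6y] zero: DF = P = 913/1000 ≈ 0.913000
step 7 [7y] bond c/1=11/200: DF=(2502781/2000000 − 11/200·(0.996700+0.978900+0.976800+0.931600+0.922100+0.913000))/(1+11/200) = 111/125 ≈ 0.888000

1 1 9967/10000
2 2 9789/10000
3 3 1221/1250
4 4 2329/2500
5 5 9221/10000
6 6 913/1000
7 7 111/125
DF(2y) is solved at step 2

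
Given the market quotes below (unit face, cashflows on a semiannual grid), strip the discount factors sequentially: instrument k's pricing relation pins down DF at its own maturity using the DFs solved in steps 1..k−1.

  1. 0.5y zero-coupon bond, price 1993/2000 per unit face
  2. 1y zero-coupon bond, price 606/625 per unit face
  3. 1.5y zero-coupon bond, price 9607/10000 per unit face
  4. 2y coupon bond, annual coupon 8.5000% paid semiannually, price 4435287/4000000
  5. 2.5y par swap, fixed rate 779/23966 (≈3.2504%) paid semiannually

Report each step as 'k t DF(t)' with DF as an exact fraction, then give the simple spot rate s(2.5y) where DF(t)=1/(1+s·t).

step 1 [0.5y] zero: DF = P = 1993/2000 ≈ 0.996500
step 2 [1y] zero: DF = P = 606/625 ≈ 0.969600
step 3 [1.5y] zero: DF = P = 9607/10000 ≈ 0.960700
step 4 [2y] bond c/2=17/400: DF=(4435287/4000000 − 17/400·(0.996500+0.969600+0.960700))/(1+17/400) = 9443/10000 ≈ 0.944300
step 5 [2.5y] swap r/2=779/47932: DF=(1 − 779/47932·(0.996500+0.969600+0.960700+0.944300))/(1+779/47932) = 9221/10000 ≈ 0.922100

1 1/2 1993/2000
2 1 606/625
3 3/2 9607/10000
4 2 9443/10000
5 5/2 9221/10000
s(2.5y) = (1/(9221/10000) − 1)/(5/2) = 1558/46105 ≈ 3.3792%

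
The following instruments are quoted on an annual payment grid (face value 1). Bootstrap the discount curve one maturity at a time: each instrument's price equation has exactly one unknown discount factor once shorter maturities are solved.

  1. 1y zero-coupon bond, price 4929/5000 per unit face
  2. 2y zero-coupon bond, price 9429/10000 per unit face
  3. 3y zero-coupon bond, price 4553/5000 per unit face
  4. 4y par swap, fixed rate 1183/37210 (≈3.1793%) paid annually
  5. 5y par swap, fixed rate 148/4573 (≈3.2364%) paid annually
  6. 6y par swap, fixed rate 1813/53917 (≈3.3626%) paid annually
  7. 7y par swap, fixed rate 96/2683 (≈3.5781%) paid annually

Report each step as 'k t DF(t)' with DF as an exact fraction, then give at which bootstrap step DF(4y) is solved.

step 1 [1y] zero: DF = P = 4929/5000 ≈ 0.985800
step 2 [2y] zero: DF = P = 9429/10000 ≈ 0.942900
step 3 [3y] zero: DF = P = 4553/5000 ≈ 0.910600
step 4 [4y] swap r/1=1183/37210: DF=(1 − 1183/37210·(0.985800+0.942900+0.910600))/(1+1183/37210) = 8817/10000 ≈ 0.881700
step 5 [5y] swap r/1=148/4573: DF=(1 − 148/4573·(0.985800+0.942900+0.910600+0.881700))/(1+148/4573) = 213/250 ≈ 0.852000
step 6 [6y] swap r/1=1813/53917: DF=(1 − 1813/53917·(0.985800+0.942900+0.910600+0.881700+0.852000))/(1+1813/53917) = 8187/10000 ≈ 0.818700
step 7 [7y] swap r/1=96/2683: DF=(1 − 96/2683·(0.985800+0.942900+0.910600+0.881700+0.852000+0.818700))/(1+96/2683) = 487/625 ≈ 0.779200

1 1 4929/5000
2 2 9429/10000
3 3 4553/5000
4 4 8817/10000
5 5 213/250
6 6 8187/10000
7 7 487/625
DF(4y) is solved at step 4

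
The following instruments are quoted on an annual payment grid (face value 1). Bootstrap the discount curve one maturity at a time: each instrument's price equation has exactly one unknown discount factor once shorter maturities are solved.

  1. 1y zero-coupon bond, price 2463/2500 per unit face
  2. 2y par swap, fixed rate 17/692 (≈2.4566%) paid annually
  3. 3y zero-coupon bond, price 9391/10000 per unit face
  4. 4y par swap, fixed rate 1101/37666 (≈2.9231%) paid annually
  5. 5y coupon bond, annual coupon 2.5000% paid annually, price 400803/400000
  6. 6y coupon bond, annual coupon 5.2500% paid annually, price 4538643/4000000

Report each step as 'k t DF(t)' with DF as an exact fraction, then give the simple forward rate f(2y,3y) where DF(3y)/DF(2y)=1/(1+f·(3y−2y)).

step 1 [1y] zero: DF = P = 2463/2500 ≈ 0.985200
step 2 [2y] swap r/1=17/692: DF=(1 − 17/692·(0.985200))/(1+17/692) = 2381/2500 ≈ 0.952400
step 3 [3y] zero: DF = P = 9391/10000 ≈ 0.939100
step 4 [4y] swap r/1=1101/37666: DF=(1 − 1101/37666·(0.985200+0.952400+0.939100))/(1+1101/37666) = 8899/10000 ≈ 0.889900
step 5 [5y] bond c/1=1/40: DF=(400803/400000 − 1/40·(0.985200+0.952400+0.939100+0.889900))/(1+1/40) = 8857/10000 ≈ 0.885700
step 6 [6y] bond c/1=21/400: DF=(4538643/4000000 − 21/400·(0.985200+0.952400+0.939100+0.889900+0.885700))/(1+21/400) = 423/500 ≈ 0.846000

1 1 2463/2500
2 2 2381/2500
3 3 9391/10000
4 4 8899/10000
5 5 8857/10000
6 6 423/500
f(2y,3y) = ((2381/2500)/(9391/10000) − 1)/(1) = 133/9391 ≈ 1.4162%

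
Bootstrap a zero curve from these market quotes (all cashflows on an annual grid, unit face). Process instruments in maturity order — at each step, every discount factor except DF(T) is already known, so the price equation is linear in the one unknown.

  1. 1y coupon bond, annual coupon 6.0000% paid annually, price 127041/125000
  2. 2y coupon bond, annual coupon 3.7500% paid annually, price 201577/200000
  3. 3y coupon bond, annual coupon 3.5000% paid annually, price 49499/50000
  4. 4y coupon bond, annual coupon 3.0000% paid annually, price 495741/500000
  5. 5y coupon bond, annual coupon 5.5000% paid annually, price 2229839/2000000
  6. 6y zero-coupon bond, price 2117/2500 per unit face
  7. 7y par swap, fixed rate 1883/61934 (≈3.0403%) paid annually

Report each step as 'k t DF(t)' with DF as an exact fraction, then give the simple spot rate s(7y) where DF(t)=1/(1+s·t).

1 1 2397/2500
2 2 1171/1250
3 3 2231/2500
4 4 4407/5000
5 5 1731/2000
6 6 2117/2500
7 7 8117/10000
s(7y) = (1/(8117/10000) − 1)/(7) = 269/8117 ≈ 3.3140%

step 1 [1y] bond c/1=3/50: DF=(127041/125000 − 3/50·(0))/(1+3/50) = 2397/2500 ≈ 0.958800
step 2 [2y] bond c/1=3/80: DF=(201577/200000 − 3/80·(0.958800))/(1+3/80) = 1171/1250 ≈ 0.936800
step 3 [3y] bond c/1=7/200: DF=(49499/50000 − 7/200·(0.958800+0.936800))/(1+7/200) = 2231/2500 ≈ 0.892400
step 4 [4y] bond c/1=3/100: DF=(495741/500000 − 3/100·(0.958800+0.936800+0.892400))/(1+3/100) = 4407/5000 ≈ 0.881400
step 5 [5y] bond c/1=11/200: DF=(2229839/2000000 − 11/200·(0.958800+0.936800+0.892400+0.881400))/(1+11/200) = 1731/2000 ≈ 0.865500
step 6 [6y] zero: DF = P = 2117/2500 ≈ 0.846800
step 7 [7y] swap r/1=1883/61934: DF=(1 − 1883/61934·(0.958800+0.936800+0.892400+0.881400+0.865500+0.846800))/(1+1883/61934) = 8117/10000 ≈ 0.811700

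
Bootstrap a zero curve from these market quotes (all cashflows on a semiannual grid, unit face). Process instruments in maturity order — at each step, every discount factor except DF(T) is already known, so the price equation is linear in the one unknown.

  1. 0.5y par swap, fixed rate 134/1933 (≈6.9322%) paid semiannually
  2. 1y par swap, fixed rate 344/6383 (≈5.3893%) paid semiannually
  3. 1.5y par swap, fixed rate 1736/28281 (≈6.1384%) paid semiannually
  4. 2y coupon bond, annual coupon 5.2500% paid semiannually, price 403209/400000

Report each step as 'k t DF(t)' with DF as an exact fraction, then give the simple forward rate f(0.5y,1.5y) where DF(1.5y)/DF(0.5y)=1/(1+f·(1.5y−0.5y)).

step 1 [0.5y] swap r/2=67/1933: DF=(1 − 67/1933·(0))/(1+67/1933) = 1933/2000 ≈ 0.966500
step 2 [1y] swap r/2=172/6383: DF=(1 − 172/6383·(0.966500))/(1+172/6383) = 2371/2500 ≈ 0.948400
step 3 [1.5y] swap r/2=868/28281: DF=(1 − 868/28281·(0.966500+0.948400))/(1+868/28281) = 2283/2500 ≈ 0.913200
step 4 [2y] bond c/2=21/800: DF=(403209/400000 − 21/800·(0.966500+0.948400+0.913200))/(1+21/800) = 9099/10000 ≈ 0.909900

1 1/2 1933/2000
2 1 2371/2500
3 3/2 2283/2500
4 2 9099/10000
f(0.5y,1.5y) = ((1933/2000)/(2283/2500) − 1)/(1) = 533/9132 ≈ 5.8366%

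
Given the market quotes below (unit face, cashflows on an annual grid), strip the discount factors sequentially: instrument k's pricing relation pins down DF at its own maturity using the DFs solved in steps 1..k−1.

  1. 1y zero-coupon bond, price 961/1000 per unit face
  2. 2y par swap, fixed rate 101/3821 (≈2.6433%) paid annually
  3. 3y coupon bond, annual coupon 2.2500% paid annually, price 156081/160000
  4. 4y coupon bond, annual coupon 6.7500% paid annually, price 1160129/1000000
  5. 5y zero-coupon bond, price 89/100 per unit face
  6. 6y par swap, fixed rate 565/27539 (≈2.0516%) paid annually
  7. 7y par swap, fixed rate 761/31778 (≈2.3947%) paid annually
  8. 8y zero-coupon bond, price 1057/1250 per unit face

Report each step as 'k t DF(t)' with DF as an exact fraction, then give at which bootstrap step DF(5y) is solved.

step 1 [1y] zero: DF = P = 961/1000 ≈ 0.961000
step 2 [2y] swap r/1=101/3821: DF=(1 − 101/3821·(0.961000))/(1+101/3821) = 1899/2000 ≈ 0.949500
step 3 [3y] bond c/1=9/400: DF=(156081/160000 − 9/400·(0.961000+0.949500))/(1+9/400) = 114/125 ≈ 0.912000
step 4 [4y] bond c/1=27/400: DF=(1160129/1000000 − 27/400·(0.961000+0.949500+0.912000))/(1+27/400) = 9083/10000 ≈ 0.908300
step 5 [5y] zero: DF = P = 89/100 ≈ 0.890000
step 6 [6y] swap r/1=565/27539: DF=(1 − 565/27539·(0.961000+0.949500+0.912000+0.908300+0.890000))/(1+565/27539) = 887/1000 ≈ 0.887000
step 7 [7y] swap r/1=761/31778: DF=(1 − 761/31778·(0.961000+0.949500+0.912000+0.908300+0.890000+0.887000))/(1+761/31778) = 4239/5000 ≈ 0.847800
step 8 [8y] zero: DF = P = 1057/1250 ≈ 0.845600

1 1 961/1000
2 2 1899/2000
3 3 114/125
4 4 9083/10000
5 5 89/100
6 6 887/1000
7 7 4239/5000
8 8 1057/1250
DF(5y) is solved at step 5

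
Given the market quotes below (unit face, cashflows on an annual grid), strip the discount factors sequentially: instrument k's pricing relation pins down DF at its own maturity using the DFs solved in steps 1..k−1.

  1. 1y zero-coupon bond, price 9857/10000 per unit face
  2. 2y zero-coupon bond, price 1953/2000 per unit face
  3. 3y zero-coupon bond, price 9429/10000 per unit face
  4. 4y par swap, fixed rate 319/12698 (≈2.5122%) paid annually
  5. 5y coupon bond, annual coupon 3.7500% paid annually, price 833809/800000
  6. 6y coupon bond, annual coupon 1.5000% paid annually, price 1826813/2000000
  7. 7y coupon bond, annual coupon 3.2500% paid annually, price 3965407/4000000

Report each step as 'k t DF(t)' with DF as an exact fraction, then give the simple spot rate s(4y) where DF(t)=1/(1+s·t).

1 1 9857/10000
2 2 1953/2000
3 3 9429/10000
4 4 9043/10000
5 5 8669/10000
6 6 2077/2500
7 7 1967/2500
s(4y) = (1/(9043/10000) − 1)/(4) = 957/36172 ≈ 2.6457%

step 1 [1y] zero: DF = P = 9857/10000 ≈ 0.985700
step 2 [2y] zero: DF = P = 1953/2000 ≈ 0.976500
step 3 [3y] zero: DF = P = 9429/10000 ≈ 0.942900
step 4 [4y] swap r/1=319/12698: DF=(1 − 319/12698·(0.985700+0.976500+0.942900))/(1+319/12698) = 9043/10000 ≈ 0.904300
step 5 [5y] bond c/1=3/80: DF=(833809/800000 − 3/80·(0.985700+0.976500+0.942900+0.904300))/(1+3/80) = 8669/10000 ≈ 0.866900
step 6 [6y] bond c/1=3/200: DF=(1826813/2000000 − 3/200·(0.985700+0.976500+0.942900+0.904300+0.866900))/(1+3/200) = 2077/2500 ≈ 0.830800
step 7 [7y] bond c/1=13/400: DF=(3965407/4000000 − 13/400·(0.985700+0.976500+0.942900+0.904300+0.866900+0.830800))/(1+13/400) = 1967/2500 ≈ 0.786800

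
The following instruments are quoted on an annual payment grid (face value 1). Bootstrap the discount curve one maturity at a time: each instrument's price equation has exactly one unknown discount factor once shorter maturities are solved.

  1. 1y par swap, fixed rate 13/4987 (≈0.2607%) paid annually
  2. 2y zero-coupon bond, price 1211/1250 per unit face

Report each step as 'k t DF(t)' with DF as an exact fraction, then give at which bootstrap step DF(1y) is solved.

step 1 [1y] swap r/1=13/4987: DF=(1 − 13/4987·(0))/(1+13/4987) = 4987/5000 ≈ 0.997400
step 2 [2y] zero: DF = P = 1211/1250 ≈ 0.968800

1 1 4987/5000
2 2 1211/1250
DF(1y) is solved at step 1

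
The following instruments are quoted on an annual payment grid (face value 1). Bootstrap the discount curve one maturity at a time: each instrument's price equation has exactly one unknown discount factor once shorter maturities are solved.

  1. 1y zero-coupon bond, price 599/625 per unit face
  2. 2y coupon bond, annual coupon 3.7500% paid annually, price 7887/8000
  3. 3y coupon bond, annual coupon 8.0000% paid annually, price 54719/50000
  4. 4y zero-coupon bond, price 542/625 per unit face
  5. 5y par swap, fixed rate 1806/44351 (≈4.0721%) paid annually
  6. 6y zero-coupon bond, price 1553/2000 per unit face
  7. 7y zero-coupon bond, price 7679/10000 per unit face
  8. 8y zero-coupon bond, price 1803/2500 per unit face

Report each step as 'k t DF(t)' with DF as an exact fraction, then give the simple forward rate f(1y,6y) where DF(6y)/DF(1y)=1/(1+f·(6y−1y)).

1 1 599/625
2 2 2289/2500
3 3 1749/2000
4 4 542/625
5 5 4097/5000
6 6 1553/2000
7 7 7679/10000
8 8 1803/2500
f(1y,6y) = ((599/625)/(1553/2000) − 1)/(5) = 1819/38825 ≈ 4.6851%

step 1 [1y] zero: DF = P = 599/625 ≈ 0.958400
step 2 [2y] bond c/1=3/80: DF=(7887/8000 − 3/80·(0.958400))/(1+3/80) = 2289/2500 ≈ 0.915600
step 3 [3y] bond c/1=2/25: DF=(54719/50000 − 2/25·(0.958400+0.915600))/(1+2/25) = 1749/2000 ≈ 0.874500
step 4 [4y] zero: DF = P = 542/625 ≈ 0.867200
step 5 [5y] swap r/1=1806/44351: DF=(1 − 1806/44351·(0.958400+0.915600+0.874500+0.867200))/(1+1806/44351) = 4097/5000 ≈ 0.819400
step 6 [6y] zero: DF = P = 1553/2000 ≈ 0.776500
step 7 [7y] zero: DF = P = 7679/10000 ≈ 0.767900
step 8 [8y] zero: DF = P = 1803/2500 ≈ 0.721200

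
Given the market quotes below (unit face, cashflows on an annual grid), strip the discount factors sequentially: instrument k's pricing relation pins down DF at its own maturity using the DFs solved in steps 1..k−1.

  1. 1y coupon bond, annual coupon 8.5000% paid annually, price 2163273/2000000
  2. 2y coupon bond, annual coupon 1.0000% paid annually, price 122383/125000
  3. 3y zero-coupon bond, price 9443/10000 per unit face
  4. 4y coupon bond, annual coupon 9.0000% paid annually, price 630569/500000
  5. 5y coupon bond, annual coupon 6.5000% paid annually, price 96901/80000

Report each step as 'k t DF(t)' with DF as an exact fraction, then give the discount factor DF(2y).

step 1 [1y] bond c/1=17/200: DF=(2163273/2000000 − 17/200·(0))/(1+17/200) = 9969/10000 ≈ 0.996900
step 2 [2y] bond c/1=1/100: DF=(122383/125000 − 1/100·(0.996900))/(1+1/100) = 1919/2000 ≈ 0.959500
step 3 [3y] zero: DF = P = 9443/10000 ≈ 0.944300
step 4 [4y] bond c/1=9/100: DF=(630569/500000 − 9/100·(0.996900+0.959500+0.944300))/(1+9/100) = 367/400 ≈ 0.917500
step 5 [5y] bond c/1=13/200: DF=(96901/80000 − 13/200·(0.996900+0.959500+0.944300+0.917500))/(1+13/200) = 9043/10000 ≈ 0.904300

1 1 9969/10000
2 2 1919/2000
3 3 9443/10000
4 4 367/400
5 5 9043/10000
DF(2y) = 1919/2000 ≈ 0.959500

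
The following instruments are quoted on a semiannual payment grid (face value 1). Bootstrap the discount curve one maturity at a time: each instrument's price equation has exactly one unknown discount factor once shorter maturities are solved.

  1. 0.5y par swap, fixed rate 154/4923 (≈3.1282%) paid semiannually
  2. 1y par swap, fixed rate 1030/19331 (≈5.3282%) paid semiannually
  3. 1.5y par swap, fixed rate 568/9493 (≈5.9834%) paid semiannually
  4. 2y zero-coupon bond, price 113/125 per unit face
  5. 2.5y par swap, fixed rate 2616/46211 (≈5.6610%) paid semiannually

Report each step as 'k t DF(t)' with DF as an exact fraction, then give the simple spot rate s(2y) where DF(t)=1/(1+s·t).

step 1 [0.5y] swap r/2=77/4923: DF=(1 − 77/4923·(0))/(1+77/4923) = 4923/5000 ≈ 0.984600
step 2 [1y] swap r/2=515/19331: DF=(1 − 515/19331·(0.984600))/(1+515/19331) = 1897/2000 ≈ 0.948500
step 3 [1.5y] swap r/2=284/9493: DF=(1 − 284/9493·(0.984600+0.948500))/(1+284/9493) = 2287/2500 ≈ 0.914800
step 4 [2y] zero: DF = P = 113/125 ≈ 0.904000
step 5 [2.5y] swap r/2=1308/46211: DF=(1 − 1308/46211·(0.984600+0.948500+0.914800+0.904000))/(1+1308/46211) = 2173/2500 ≈ 0.869200

1 1/2 4923/5000
2 1 1897/2000
3 3/2 2287/2500
4 2 113/125
5 5/2 2173/2500
s(2y) = (1/(113/125) − 1)/(2) = 6/113 ≈ 5.3097%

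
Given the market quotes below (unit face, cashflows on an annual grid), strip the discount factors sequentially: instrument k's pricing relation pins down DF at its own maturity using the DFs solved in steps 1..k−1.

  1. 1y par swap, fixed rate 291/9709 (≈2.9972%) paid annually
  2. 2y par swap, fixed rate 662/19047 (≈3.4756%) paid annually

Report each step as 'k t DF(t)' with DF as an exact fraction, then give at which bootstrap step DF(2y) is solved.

1 1 9709/10000
2 2 4669/5000
DF(2y) is solved at step 2

step 1 [1y] swap r/1=291/9709: DF=(1 − 291/9709·(0))/(1+291/9709) = 9709/10000 ≈ 0.970900
step 2 [2y] swap r/1=662/19047: DF=(1 − 662/19047·(0.970900))/(1+662/19047) = 4669/5000 ≈ 0.933800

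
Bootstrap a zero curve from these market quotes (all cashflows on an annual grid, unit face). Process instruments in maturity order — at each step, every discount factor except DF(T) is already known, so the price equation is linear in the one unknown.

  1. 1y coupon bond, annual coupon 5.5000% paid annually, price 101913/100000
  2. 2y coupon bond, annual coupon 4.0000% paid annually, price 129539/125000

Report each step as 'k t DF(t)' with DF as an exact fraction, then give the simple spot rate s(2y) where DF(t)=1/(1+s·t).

1 1 483/500
2 2 9593/10000
s(2y) = (1/(9593/10000) − 1)/(2) = 407/19186 ≈ 2.1213%

step 1 [1y] bond c/1=11/200: DF=(101913/100000 − 11/200·(0))/(1+11/200) = 483/500 ≈ 0.966000
step 2 [2y] bond c/1=1/25: DF=(129539/125000 − 1/25·(0.966000))/(1+1/25) = 9593/10000 ≈ 0.959300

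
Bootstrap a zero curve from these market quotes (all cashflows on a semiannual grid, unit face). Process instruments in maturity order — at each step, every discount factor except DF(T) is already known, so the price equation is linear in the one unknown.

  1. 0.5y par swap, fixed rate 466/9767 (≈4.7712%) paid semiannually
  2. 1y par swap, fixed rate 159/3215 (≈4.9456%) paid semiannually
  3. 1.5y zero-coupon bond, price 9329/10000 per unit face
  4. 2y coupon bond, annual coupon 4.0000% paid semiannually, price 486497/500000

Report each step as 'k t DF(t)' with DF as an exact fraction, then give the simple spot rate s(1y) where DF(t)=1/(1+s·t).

1 1/2 9767/10000
2 1 9523/10000
3 3/2 9329/10000
4 2 4489/5000
s(1y) = (1/(9523/10000) − 1)/(1) = 477/9523 ≈ 5.0089%

step 1 [0.5y] swap r/2=233/9767: DF=(1 − 233/9767·(0))/(1+233/9767) = 9767/10000 ≈ 0.976700
step 2 [1y] swap r/2=159/6430: DF=(1 − 159/6430·(0.976700))/(1+159/6430) = 9523/10000 ≈ 0.952300
step 3 [1.5y] zero: DF = P = 9329/10000 ≈ 0.932900
step 4 [2y] bond c/2=1/50: DF=(486497/500000 − 1/50·(0.976700+0.952300+0.932900))/(1+1/50) = 4489/5000 ≈ 0.897800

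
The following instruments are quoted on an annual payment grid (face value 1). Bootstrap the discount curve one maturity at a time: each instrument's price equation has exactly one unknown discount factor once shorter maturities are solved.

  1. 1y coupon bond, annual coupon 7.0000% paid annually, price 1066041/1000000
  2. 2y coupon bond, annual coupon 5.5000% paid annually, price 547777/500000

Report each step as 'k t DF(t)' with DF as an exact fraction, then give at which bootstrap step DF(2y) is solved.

1 1 9963/10000
2 2 1973/2000
DF(2y) is solved at step 2

step 1 [1y] bond c/1=7/100: DF=(1066041/1000000 − 7/100·(0))/(1+7/100) = 9963/10000 ≈ 0.996300
step 2 [2y] bond c/1=11/200: DF=(547777/500000 − 11/200·(0.996300))/(1+11/200) = 1973/2000 ≈ 0.986500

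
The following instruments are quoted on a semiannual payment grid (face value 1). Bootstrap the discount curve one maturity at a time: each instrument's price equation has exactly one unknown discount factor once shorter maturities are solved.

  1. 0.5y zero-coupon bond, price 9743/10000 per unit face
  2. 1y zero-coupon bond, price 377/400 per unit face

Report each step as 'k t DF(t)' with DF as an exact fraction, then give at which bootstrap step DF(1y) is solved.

step 1 [0.5y] zero: DF = P = 9743/10000 ≈ 0.974300
step 2 [1y] zero: DF = P = 377/400 ≈ 0.942500

1 1/2 9743/10000
2 1 377/400
DF(1y) is solved at step 2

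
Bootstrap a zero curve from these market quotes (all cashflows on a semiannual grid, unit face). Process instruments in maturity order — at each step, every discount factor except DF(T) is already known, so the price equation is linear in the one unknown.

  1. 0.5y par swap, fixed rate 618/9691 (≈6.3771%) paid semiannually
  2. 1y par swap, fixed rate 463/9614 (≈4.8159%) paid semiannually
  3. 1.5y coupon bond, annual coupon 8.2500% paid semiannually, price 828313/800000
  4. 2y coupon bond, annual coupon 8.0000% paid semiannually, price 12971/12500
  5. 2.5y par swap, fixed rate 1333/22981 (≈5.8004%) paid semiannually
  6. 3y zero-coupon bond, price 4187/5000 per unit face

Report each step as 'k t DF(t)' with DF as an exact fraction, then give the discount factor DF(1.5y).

step 1 [0.5y] swap r/2=309/9691: DF=(1 − 309/9691·(0))/(1+309/9691) = 9691/10000 ≈ 0.969100
step 2 [1y] swap r/2=463/19228: DF=(1 − 463/19228·(0.969100))/(1+463/19228) = 9537/10000 ≈ 0.953700
step 3 [1.5y] bond c/2=33/800: DF=(828313/800000 − 33/800·(0.969100+0.953700))/(1+33/800) = 4591/5000 ≈ 0.918200
step 4 [2y] bond c/2=1/25: DF=(12971/12500 − 1/25·(0.969100+0.953700+0.918200))/(1+1/25) = 1777/2000 ≈ 0.888500
step 5 [2.5y] swap r/2=1333/45962: DF=(1 − 1333/45962·(0.969100+0.953700+0.918200+0.888500))/(1+1333/45962) = 8667/10000 ≈ 0.866700
step 6 [3y] zero: DF = P = 4187/5000 ≈ 0.837400

1 1/2 9691/10000
2 1 9537/10000
3 3/2 4591/5000
4 2 1777/2000
5 5/2 8667/10000
6 3 4187/5000
DF(1.5y) = 4591/5000 ≈ 0.918200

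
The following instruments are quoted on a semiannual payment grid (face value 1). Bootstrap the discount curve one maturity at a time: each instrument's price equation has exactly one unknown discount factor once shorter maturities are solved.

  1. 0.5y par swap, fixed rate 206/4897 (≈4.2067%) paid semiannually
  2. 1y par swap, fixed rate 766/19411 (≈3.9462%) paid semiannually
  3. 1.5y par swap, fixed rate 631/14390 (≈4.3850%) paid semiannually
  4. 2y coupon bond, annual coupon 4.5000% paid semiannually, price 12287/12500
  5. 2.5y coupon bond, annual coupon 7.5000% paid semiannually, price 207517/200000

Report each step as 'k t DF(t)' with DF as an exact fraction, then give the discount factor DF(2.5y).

1 1/2 4897/5000
2 1 9617/10000
3 3/2 9369/10000
4 2 449/500
5 5/2 2159/2500
DF(2.5y) = 2159/2500 ≈ 0.863600

step 1 [0.5y] swap r/2=103/4897: DF=(1 − 103/4897·(0))/(1+103/4897) = 4897/5000 ≈ 0.979400
step 2 [1y] swap r/2=383/19411: DF=(1 − 383/19411·(0.979400))/(1+383/19411) = 9617/10000 ≈ 0.961700
step 3 [1.5y] swap r/2=631/28780: DF=(1 − 631/28780·(0.979400+0.961700))/(1+631/28780) = 9369/10000 ≈ 0.936900
step 4 [2y] bond c/2=9/400: DF=(12287/12500 − 9/400·(0.979400+0.961700+0.936900))/(1+9/400) = 449/500 ≈ 0.898000
step 5 [2.5y] bond c/2=3/80: DF=(207517/200000 − 3/80·(0.979400+0.961700+0.936900+0.898000))/(1+3/80) = 2159/2500 ≈ 0.863600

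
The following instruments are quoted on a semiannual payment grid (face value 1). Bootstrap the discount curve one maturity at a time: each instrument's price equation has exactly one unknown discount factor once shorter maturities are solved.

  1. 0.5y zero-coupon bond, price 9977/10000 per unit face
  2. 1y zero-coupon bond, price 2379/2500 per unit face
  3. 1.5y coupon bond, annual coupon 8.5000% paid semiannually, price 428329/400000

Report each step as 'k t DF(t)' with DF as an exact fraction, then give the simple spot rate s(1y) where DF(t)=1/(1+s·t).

step 1 [0.5y] zero: DF = P = 9977/10000 ≈ 0.997700
step 2 [1y] zero: DF = P = 2379/2500 ≈ 0.951600
step 3 [1.5y] bond c/2=17/400: DF=(428329/400000 − 17/400·(0.997700+0.951600))/(1+17/400) = 9477/10000 ≈ 0.947700

1 1/2 9977/10000
2 1 2379/2500
3 3/2 9477/10000
s(1y) = (1/(2379/2500) − 1)/(1) = 121/2379 ≈ 5.0862%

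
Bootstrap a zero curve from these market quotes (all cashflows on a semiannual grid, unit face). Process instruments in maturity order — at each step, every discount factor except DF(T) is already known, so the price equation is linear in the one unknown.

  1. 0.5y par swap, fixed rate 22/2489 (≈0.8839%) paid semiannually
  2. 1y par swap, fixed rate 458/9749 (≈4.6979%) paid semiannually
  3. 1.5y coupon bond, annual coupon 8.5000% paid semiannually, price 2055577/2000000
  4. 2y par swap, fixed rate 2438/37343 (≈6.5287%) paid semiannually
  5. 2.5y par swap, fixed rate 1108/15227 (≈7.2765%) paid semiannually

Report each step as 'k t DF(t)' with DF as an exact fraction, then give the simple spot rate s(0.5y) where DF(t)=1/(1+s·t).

step 1 [0.5y] swap r/2=11/2489: DF=(1 − 11/2489·(0))/(1+11/2489) = 2489/2500 ≈ 0.995600
step 2 [1y] swap r/2=229/9749: DF=(1 − 229/9749·(0.995600))/(1+229/9749) = 4771/5000 ≈ 0.954200
step 3 [1.5y] bond c/2=17/400: DF=(2055577/2000000 − 17/400·(0.995600+0.954200))/(1+17/400) = 1133/1250 ≈ 0.906400
step 4 [2y] swap r/2=1219/37343: DF=(1 − 1219/37343·(0.995600+0.954200+0.906400))/(1+1219/37343) = 8781/10000 ≈ 0.878100
step 5 [2.5y] swap r/2=554/15227: DF=(1 − 554/15227·(0.995600+0.954200+0.906400+0.878100))/(1+554/15227) = 4169/5000 ≈ 0.833800

1 1/2 2489/2500
2 1 4771/5000
3 3/2 1133/1250
4 2 8781/10000
5 5/2 4169/5000
s(0.5y) = (1/(2489/2500) − 1)/(1/2) = 22/2489 ≈ 0.8839%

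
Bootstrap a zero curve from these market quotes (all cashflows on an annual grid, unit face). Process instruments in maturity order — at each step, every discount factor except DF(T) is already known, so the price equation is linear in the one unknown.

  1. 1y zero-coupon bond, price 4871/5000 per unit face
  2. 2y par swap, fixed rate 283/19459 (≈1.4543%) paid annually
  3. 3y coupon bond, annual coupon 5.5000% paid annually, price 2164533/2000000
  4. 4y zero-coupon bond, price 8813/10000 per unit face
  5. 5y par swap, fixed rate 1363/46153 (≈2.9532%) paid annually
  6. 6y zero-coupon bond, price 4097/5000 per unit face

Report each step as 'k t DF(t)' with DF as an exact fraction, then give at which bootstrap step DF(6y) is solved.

step 1 [1y] zero: DF = P = 4871/5000 ≈ 0.974200
step 2 [2y] swap r/1=283/19459: DF=(1 − 283/19459·(0.974200))/(1+283/19459) = 9717/10000 ≈ 0.971700
step 3 [3y] bond c/1=11/200: DF=(2164533/2000000 − 11/200·(0.974200+0.971700))/(1+11/200) = 2311/2500 ≈ 0.924400
step 4 [4y] zero: DF = P = 8813/10000 ≈ 0.881300
step 5 [5y] swap r/1=1363/46153: DF=(1 − 1363/46153·(0.974200+0.971700+0.924400+0.881300))/(1+1363/46153) = 8637/10000 ≈ 0.863700
step 6 [6y] zero: DF = P = 4097/5000 ≈ 0.819400

1 1 4871/5000
2 2 9717/10000
3 3 2311/2500
4 4 8813/10000
5 5 8637/10000
6 6 4097/5000
DF(6y) is solved at step 6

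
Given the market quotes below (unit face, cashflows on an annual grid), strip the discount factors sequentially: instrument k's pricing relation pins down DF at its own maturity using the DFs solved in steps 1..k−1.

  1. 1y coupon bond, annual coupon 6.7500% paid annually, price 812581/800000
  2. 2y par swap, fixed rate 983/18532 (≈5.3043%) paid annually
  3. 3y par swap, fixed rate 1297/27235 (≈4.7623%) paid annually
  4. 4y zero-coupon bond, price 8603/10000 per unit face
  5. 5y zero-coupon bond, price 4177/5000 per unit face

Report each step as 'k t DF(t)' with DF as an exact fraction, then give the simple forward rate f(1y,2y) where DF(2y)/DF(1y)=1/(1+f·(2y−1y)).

step 1 [1y] bond c/1=27/400: DF=(812581/800000 − 27/400·(0))/(1+27/400) = 1903/2000 ≈ 0.951500
step 2 [2y] swap r/1=983/18532: DF=(1 − 983/18532·(0.951500))/(1+983/18532) = 9017/10000 ≈ 0.901700
step 3 [3y] swap r/1=1297/27235: DF=(1 − 1297/27235·(0.951500+0.901700))/(1+1297/27235) = 8703/10000 ≈ 0.870300
step 4 [4y] zero: DF = P = 8603/10000 ≈ 0.860300
step 5 [5y] zero: DF = P = 4177/5000 ≈ 0.835400

1 1 1903/2000
2 2 9017/10000
3 3 8703/10000
4 4 8603/10000
5 5 4177/5000
f(1y,2y) = ((1903/2000)/(9017/10000) − 1)/(1) = 498/9017 ≈ 5.5229%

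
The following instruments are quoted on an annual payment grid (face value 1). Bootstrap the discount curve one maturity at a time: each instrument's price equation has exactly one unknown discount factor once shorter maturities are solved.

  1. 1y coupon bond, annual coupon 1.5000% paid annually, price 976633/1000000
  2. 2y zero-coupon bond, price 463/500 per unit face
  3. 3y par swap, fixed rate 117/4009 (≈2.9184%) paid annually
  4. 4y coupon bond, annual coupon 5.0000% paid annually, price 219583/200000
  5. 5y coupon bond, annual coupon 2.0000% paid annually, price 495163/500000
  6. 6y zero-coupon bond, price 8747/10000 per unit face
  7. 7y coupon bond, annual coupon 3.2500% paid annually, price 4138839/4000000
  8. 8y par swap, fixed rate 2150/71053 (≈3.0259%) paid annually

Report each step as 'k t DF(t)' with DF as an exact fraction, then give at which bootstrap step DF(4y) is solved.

1 1 4811/5000
2 2 463/500
3 3 9181/10000
4 4 114/125
5 5 449/500
6 6 8747/10000
7 7 8293/10000
8 8 157/200
DF(4y) is solved at step 4

step 1 [1y] bond c/1=3/200: DF=(976633/1000000 − 3/200·(0))/(1+3/200) = 4811/5000 ≈ 0.962200
step 2 [2y] zero: DF = P = 463/500 ≈ 0.926000
step 3 [3y] swap r/1=117/4009: DF=(1 − 117/4009·(0.962200+0.926000))/(1+117/4009) = 9181/10000 ≈ 0.918100
step 4 [4y] bond c/1=1/20: DF=(219583/200000 − 1/20·(0.962200+0.926000+0.918100))/(1+1/20) = 114/125 ≈ 0.912000
step 5 [5y] bond c/1=1/50: DF=(495163/500000 − 1/50·(0.962200+0.926000+0.918100+0.912000))/(1+1/50) = 449/500 ≈ 0.898000
step 6 [6y] zero: DF = P = 8747/10000 ≈ 0.874700
step 7 [7y] bond c/1=13/400: DF=(4138839/4000000 − 13/400·(0.962200+0.926000+0.918100+0.912000+0.898000+0.874700))/(1+13/400) = 8293/10000 ≈ 0.829300
step 8 [8y] swap r/1=2150/71053: DF=(1 − 2150/71053·(0.962200+0.926000+0.918100+0.912000+0.898000+0.874700+0.829300))/(1+2150/71053) = 157/200 ≈ 0.785000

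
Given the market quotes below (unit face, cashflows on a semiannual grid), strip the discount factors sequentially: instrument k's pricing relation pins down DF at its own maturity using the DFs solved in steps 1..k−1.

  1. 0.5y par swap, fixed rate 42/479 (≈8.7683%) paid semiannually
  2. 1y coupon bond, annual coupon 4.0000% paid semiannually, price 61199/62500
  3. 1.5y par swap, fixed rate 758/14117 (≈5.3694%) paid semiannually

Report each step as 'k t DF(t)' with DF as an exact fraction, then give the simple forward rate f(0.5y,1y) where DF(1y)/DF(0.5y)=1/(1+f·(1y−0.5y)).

step 1 [0.5y] swap r/2=21/479: DF=(1 − 21/479·(0))/(1+21/479) = 479/500 ≈ 0.958000
step 2 [1y] bond c/2=1/50: DF=(61199/62500 − 1/50·(0.958000))/(1+1/50) = 2353/2500 ≈ 0.941200
step 3 [1.5y] swap r/2=379/14117: DF=(1 − 379/14117·(0.958000+0.941200))/(1+379/14117) = 4621/5000 ≈ 0.924200

1 1/2 479/500
2 1 2353/2500
3 3/2 4621/5000
f(0.5y,1y) = ((479/500)/(2353/2500) − 1)/(1/2) = 84/2353 ≈ 3.5699%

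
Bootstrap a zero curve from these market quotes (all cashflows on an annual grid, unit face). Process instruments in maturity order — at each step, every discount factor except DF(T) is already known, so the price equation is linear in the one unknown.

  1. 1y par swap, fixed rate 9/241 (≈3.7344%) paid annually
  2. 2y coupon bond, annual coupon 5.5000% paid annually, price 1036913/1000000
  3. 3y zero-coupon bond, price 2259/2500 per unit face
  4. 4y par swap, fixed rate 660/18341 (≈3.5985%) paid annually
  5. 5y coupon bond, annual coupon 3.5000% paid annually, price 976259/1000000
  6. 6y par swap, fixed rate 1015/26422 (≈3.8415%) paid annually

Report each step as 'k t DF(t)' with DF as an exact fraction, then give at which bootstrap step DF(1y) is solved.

step 1 [1y] swap r/1=9/241: DF=(1 − 9/241·(0))/(1+9/241) = 241/250 ≈ 0.964000
step 2 [2y] bond c/1=11/200: DF=(1036913/1000000 − 11/200·(0.964000))/(1+11/200) = 4663/5000 ≈ 0.932600
step 3 [3y] zero: DF = P = 2259/2500 ≈ 0.903600
step 4 [4y] swap r/1=660/18341: DF=(1 − 660/18341·(0.964000+0.932600+0.903600))/(1+660/18341) = 217/250 ≈ 0.868000
step 5 [5y] bond c/1=7/200: DF=(976259/1000000 − 7/200·(0.964000+0.932600+0.903600+0.868000))/(1+7/200) = 512/625 ≈ 0.819200
step 6 [6y] swap r/1=1015/26422: DF=(1 − 1015/26422·(0.964000+0.932600+0.903600+0.868000+0.819200))/(1+1015/26422) = 797/1000 ≈ 0.797000

1 1 241/250
2 2 4663/5000
3 3 2259/2500
4 4 217/250
5 5 512/625
6 6 797/1000
DF(1y) is solved at step 1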